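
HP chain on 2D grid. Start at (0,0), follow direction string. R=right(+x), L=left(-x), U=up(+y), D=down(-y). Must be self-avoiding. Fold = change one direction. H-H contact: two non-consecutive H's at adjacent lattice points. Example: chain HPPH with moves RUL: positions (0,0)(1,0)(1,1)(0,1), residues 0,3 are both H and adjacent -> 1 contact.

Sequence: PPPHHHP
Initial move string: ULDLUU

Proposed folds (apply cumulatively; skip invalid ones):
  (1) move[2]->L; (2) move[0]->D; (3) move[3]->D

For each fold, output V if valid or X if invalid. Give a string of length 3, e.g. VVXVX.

Initial: ULDLUU -> [(0, 0), (0, 1), (-1, 1), (-1, 0), (-2, 0), (-2, 1), (-2, 2)]
Fold 1: move[2]->L => ULLLUU VALID
Fold 2: move[0]->D => DLLLUU VALID
Fold 3: move[3]->D => DLLDUU INVALID (collision), skipped

Answer: VVX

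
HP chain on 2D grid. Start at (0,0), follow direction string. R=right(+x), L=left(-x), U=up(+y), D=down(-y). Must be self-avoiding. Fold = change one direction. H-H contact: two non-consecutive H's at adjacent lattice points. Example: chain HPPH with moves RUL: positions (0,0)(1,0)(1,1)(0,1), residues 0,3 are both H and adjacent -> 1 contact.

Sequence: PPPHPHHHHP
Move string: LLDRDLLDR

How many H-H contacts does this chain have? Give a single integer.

Positions: [(0, 0), (-1, 0), (-2, 0), (-2, -1), (-1, -1), (-1, -2), (-2, -2), (-3, -2), (-3, -3), (-2, -3)]
H-H contact: residue 3 @(-2,-1) - residue 6 @(-2, -2)

Answer: 1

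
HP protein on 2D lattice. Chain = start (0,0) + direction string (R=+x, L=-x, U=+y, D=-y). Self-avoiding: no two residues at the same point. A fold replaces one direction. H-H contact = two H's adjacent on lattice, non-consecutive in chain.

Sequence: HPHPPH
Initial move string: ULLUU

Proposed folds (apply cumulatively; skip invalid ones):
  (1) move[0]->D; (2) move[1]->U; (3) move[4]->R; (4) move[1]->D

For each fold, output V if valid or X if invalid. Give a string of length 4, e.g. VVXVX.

Answer: VXVX

Derivation:
Initial: ULLUU -> [(0, 0), (0, 1), (-1, 1), (-2, 1), (-2, 2), (-2, 3)]
Fold 1: move[0]->D => DLLUU VALID
Fold 2: move[1]->U => DULUU INVALID (collision), skipped
Fold 3: move[4]->R => DLLUR VALID
Fold 4: move[1]->D => DDLUR INVALID (collision), skipped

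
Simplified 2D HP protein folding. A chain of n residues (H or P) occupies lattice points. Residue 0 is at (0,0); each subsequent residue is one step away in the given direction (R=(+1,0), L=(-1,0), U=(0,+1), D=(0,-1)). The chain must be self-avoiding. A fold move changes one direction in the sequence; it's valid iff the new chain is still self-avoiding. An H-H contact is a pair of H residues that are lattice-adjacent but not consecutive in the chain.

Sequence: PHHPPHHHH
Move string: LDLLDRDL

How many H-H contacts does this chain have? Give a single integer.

Answer: 1

Derivation:
Positions: [(0, 0), (-1, 0), (-1, -1), (-2, -1), (-3, -1), (-3, -2), (-2, -2), (-2, -3), (-3, -3)]
H-H contact: residue 5 @(-3,-2) - residue 8 @(-3, -3)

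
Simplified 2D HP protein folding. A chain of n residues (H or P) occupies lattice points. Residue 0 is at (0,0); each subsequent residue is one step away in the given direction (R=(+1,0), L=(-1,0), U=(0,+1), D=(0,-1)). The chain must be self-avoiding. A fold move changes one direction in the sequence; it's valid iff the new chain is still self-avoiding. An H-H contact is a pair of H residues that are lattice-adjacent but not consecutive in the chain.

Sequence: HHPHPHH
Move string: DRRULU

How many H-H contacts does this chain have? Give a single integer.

Positions: [(0, 0), (0, -1), (1, -1), (2, -1), (2, 0), (1, 0), (1, 1)]
H-H contact: residue 0 @(0,0) - residue 5 @(1, 0)

Answer: 1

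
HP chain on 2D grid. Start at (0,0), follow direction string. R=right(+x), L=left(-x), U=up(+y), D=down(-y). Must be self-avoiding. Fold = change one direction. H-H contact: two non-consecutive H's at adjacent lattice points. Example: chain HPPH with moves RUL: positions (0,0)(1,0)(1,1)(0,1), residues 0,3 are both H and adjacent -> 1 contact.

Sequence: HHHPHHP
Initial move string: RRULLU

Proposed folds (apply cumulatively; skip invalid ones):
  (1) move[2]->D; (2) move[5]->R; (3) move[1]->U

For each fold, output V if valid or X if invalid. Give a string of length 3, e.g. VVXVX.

Initial: RRULLU -> [(0, 0), (1, 0), (2, 0), (2, 1), (1, 1), (0, 1), (0, 2)]
Fold 1: move[2]->D => RRDLLU INVALID (collision), skipped
Fold 2: move[5]->R => RRULLR INVALID (collision), skipped
Fold 3: move[1]->U => RUULLU VALID

Answer: XXV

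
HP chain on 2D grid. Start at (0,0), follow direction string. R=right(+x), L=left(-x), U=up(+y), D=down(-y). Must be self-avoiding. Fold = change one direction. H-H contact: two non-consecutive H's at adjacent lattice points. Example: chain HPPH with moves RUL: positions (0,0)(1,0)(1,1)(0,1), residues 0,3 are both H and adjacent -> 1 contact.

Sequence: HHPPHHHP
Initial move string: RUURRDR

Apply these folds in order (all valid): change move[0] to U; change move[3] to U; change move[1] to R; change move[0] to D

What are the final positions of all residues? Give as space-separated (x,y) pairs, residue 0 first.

Initial moves: RUURRDR
Fold: move[0]->U => UUURRDR (positions: [(0, 0), (0, 1), (0, 2), (0, 3), (1, 3), (2, 3), (2, 2), (3, 2)])
Fold: move[3]->U => UUUURDR (positions: [(0, 0), (0, 1), (0, 2), (0, 3), (0, 4), (1, 4), (1, 3), (2, 3)])
Fold: move[1]->R => URUURDR (positions: [(0, 0), (0, 1), (1, 1), (1, 2), (1, 3), (2, 3), (2, 2), (3, 2)])
Fold: move[0]->D => DRUURDR (positions: [(0, 0), (0, -1), (1, -1), (1, 0), (1, 1), (2, 1), (2, 0), (3, 0)])

Answer: (0,0) (0,-1) (1,-1) (1,0) (1,1) (2,1) (2,0) (3,0)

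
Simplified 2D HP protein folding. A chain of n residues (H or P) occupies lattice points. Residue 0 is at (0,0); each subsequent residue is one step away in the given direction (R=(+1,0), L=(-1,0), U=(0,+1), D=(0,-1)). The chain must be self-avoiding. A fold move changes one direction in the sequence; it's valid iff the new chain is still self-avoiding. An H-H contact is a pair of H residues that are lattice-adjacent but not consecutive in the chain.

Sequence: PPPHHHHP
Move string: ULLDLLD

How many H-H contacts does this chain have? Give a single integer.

Positions: [(0, 0), (0, 1), (-1, 1), (-2, 1), (-2, 0), (-3, 0), (-4, 0), (-4, -1)]
No H-H contacts found.

Answer: 0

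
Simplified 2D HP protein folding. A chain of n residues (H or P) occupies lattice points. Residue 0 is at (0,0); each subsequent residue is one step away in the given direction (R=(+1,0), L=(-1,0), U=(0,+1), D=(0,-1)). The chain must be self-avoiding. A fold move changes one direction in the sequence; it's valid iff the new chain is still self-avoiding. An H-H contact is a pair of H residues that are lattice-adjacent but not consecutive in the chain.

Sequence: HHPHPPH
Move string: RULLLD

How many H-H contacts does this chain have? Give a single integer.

Answer: 1

Derivation:
Positions: [(0, 0), (1, 0), (1, 1), (0, 1), (-1, 1), (-2, 1), (-2, 0)]
H-H contact: residue 0 @(0,0) - residue 3 @(0, 1)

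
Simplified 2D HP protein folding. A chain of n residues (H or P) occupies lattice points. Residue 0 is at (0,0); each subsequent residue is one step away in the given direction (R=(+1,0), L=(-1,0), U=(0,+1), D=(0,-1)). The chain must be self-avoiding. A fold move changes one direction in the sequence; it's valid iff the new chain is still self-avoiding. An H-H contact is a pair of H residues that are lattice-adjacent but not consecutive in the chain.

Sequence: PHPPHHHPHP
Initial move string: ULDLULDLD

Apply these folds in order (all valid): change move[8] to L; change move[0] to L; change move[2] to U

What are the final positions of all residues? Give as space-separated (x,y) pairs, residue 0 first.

Answer: (0,0) (-1,0) (-2,0) (-2,1) (-3,1) (-3,2) (-4,2) (-4,1) (-5,1) (-6,1)

Derivation:
Initial moves: ULDLULDLD
Fold: move[8]->L => ULDLULDLL (positions: [(0, 0), (0, 1), (-1, 1), (-1, 0), (-2, 0), (-2, 1), (-3, 1), (-3, 0), (-4, 0), (-5, 0)])
Fold: move[0]->L => LLDLULDLL (positions: [(0, 0), (-1, 0), (-2, 0), (-2, -1), (-3, -1), (-3, 0), (-4, 0), (-4, -1), (-5, -1), (-6, -1)])
Fold: move[2]->U => LLULULDLL (positions: [(0, 0), (-1, 0), (-2, 0), (-2, 1), (-3, 1), (-3, 2), (-4, 2), (-4, 1), (-5, 1), (-6, 1)])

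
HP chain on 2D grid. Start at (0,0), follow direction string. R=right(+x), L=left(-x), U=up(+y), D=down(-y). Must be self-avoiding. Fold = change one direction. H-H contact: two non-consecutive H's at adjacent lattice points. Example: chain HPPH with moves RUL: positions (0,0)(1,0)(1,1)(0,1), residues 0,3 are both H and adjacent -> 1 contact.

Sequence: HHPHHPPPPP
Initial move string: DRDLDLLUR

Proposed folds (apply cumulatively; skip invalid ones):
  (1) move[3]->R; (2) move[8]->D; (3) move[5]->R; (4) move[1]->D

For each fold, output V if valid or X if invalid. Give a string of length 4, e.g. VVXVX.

Initial: DRDLDLLUR -> [(0, 0), (0, -1), (1, -1), (1, -2), (0, -2), (0, -3), (-1, -3), (-2, -3), (-2, -2), (-1, -2)]
Fold 1: move[3]->R => DRDRDLLUR INVALID (collision), skipped
Fold 2: move[8]->D => DRDLDLLUD INVALID (collision), skipped
Fold 3: move[5]->R => DRDLDRLUR INVALID (collision), skipped
Fold 4: move[1]->D => DDDLDLLUR VALID

Answer: XXXV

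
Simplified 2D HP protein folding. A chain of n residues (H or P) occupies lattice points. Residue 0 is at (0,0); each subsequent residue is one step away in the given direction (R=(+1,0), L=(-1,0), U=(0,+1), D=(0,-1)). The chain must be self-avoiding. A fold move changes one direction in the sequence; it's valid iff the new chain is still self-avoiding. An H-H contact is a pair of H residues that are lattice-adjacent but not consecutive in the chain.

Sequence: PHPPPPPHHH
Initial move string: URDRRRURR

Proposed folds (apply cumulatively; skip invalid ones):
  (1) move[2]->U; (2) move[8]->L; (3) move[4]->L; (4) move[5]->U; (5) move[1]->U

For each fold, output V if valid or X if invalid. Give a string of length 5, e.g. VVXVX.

Answer: VXXVV

Derivation:
Initial: URDRRRURR -> [(0, 0), (0, 1), (1, 1), (1, 0), (2, 0), (3, 0), (4, 0), (4, 1), (5, 1), (6, 1)]
Fold 1: move[2]->U => URURRRURR VALID
Fold 2: move[8]->L => URURRRURL INVALID (collision), skipped
Fold 3: move[4]->L => URURLRURR INVALID (collision), skipped
Fold 4: move[5]->U => URURRUURR VALID
Fold 5: move[1]->U => UUURRUURR VALID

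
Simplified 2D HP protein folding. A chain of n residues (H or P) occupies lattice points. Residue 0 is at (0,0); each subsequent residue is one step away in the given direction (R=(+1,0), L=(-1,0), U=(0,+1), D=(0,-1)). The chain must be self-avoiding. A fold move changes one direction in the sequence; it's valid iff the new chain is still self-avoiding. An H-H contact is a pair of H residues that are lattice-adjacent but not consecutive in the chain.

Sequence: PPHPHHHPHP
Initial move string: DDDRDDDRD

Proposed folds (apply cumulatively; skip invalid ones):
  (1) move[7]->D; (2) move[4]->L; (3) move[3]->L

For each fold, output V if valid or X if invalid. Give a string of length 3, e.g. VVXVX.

Initial: DDDRDDDRD -> [(0, 0), (0, -1), (0, -2), (0, -3), (1, -3), (1, -4), (1, -5), (1, -6), (2, -6), (2, -7)]
Fold 1: move[7]->D => DDDRDDDDD VALID
Fold 2: move[4]->L => DDDRLDDDD INVALID (collision), skipped
Fold 3: move[3]->L => DDDLDDDDD VALID

Answer: VXV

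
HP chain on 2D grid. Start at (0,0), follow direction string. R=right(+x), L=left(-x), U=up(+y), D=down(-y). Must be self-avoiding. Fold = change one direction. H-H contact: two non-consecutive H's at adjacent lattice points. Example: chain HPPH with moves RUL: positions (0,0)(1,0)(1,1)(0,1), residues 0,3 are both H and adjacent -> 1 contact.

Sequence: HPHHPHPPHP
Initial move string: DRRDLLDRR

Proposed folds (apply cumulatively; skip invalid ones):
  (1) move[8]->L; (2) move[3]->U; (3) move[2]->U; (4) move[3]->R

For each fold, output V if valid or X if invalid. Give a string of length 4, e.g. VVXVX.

Initial: DRRDLLDRR -> [(0, 0), (0, -1), (1, -1), (2, -1), (2, -2), (1, -2), (0, -2), (0, -3), (1, -3), (2, -3)]
Fold 1: move[8]->L => DRRDLLDRL INVALID (collision), skipped
Fold 2: move[3]->U => DRRULLDRR INVALID (collision), skipped
Fold 3: move[2]->U => DRUDLLDRR INVALID (collision), skipped
Fold 4: move[3]->R => DRRRLLDRR INVALID (collision), skipped

Answer: XXXX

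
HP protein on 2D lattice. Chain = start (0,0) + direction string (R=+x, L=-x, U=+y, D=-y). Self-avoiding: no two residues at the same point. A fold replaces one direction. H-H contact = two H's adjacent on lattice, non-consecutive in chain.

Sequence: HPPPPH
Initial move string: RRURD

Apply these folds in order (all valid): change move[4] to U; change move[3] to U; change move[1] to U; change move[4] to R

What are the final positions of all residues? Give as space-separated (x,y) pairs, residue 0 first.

Answer: (0,0) (1,0) (1,1) (1,2) (1,3) (2,3)

Derivation:
Initial moves: RRURD
Fold: move[4]->U => RRURU (positions: [(0, 0), (1, 0), (2, 0), (2, 1), (3, 1), (3, 2)])
Fold: move[3]->U => RRUUU (positions: [(0, 0), (1, 0), (2, 0), (2, 1), (2, 2), (2, 3)])
Fold: move[1]->U => RUUUU (positions: [(0, 0), (1, 0), (1, 1), (1, 2), (1, 3), (1, 4)])
Fold: move[4]->R => RUUUR (positions: [(0, 0), (1, 0), (1, 1), (1, 2), (1, 3), (2, 3)])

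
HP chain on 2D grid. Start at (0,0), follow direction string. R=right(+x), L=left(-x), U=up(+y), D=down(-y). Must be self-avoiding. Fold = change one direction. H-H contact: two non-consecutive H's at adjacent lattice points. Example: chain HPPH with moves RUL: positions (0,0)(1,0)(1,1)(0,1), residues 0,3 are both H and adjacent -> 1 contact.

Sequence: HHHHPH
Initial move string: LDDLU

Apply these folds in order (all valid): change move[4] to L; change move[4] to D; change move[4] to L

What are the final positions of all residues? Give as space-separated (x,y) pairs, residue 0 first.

Answer: (0,0) (-1,0) (-1,-1) (-1,-2) (-2,-2) (-3,-2)

Derivation:
Initial moves: LDDLU
Fold: move[4]->L => LDDLL (positions: [(0, 0), (-1, 0), (-1, -1), (-1, -2), (-2, -2), (-3, -2)])
Fold: move[4]->D => LDDLD (positions: [(0, 0), (-1, 0), (-1, -1), (-1, -2), (-2, -2), (-2, -3)])
Fold: move[4]->L => LDDLL (positions: [(0, 0), (-1, 0), (-1, -1), (-1, -2), (-2, -2), (-3, -2)])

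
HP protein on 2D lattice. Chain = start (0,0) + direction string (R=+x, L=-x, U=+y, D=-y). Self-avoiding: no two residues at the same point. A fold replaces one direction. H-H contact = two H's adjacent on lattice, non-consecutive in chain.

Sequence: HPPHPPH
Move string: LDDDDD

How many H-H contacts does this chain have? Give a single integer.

Positions: [(0, 0), (-1, 0), (-1, -1), (-1, -2), (-1, -3), (-1, -4), (-1, -5)]
No H-H contacts found.

Answer: 0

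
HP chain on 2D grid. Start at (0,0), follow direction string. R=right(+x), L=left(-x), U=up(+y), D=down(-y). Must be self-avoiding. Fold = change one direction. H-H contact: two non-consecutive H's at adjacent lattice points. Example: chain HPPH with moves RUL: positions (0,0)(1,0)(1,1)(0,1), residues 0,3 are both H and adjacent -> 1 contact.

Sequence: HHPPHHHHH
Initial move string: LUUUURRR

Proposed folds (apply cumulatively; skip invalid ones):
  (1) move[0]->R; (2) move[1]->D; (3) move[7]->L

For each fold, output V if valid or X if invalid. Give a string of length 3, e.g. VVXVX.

Answer: VXX

Derivation:
Initial: LUUUURRR -> [(0, 0), (-1, 0), (-1, 1), (-1, 2), (-1, 3), (-1, 4), (0, 4), (1, 4), (2, 4)]
Fold 1: move[0]->R => RUUUURRR VALID
Fold 2: move[1]->D => RDUUURRR INVALID (collision), skipped
Fold 3: move[7]->L => RUUUURRL INVALID (collision), skipped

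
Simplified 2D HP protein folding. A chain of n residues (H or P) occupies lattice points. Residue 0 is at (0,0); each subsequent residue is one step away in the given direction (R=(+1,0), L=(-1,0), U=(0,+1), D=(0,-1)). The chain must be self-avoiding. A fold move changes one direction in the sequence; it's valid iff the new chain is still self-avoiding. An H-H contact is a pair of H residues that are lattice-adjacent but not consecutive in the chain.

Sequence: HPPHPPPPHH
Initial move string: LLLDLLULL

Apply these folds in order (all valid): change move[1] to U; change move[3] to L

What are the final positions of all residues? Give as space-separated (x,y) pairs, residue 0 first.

Answer: (0,0) (-1,0) (-1,1) (-2,1) (-3,1) (-4,1) (-5,1) (-5,2) (-6,2) (-7,2)

Derivation:
Initial moves: LLLDLLULL
Fold: move[1]->U => LULDLLULL (positions: [(0, 0), (-1, 0), (-1, 1), (-2, 1), (-2, 0), (-3, 0), (-4, 0), (-4, 1), (-5, 1), (-6, 1)])
Fold: move[3]->L => LULLLLULL (positions: [(0, 0), (-1, 0), (-1, 1), (-2, 1), (-3, 1), (-4, 1), (-5, 1), (-5, 2), (-6, 2), (-7, 2)])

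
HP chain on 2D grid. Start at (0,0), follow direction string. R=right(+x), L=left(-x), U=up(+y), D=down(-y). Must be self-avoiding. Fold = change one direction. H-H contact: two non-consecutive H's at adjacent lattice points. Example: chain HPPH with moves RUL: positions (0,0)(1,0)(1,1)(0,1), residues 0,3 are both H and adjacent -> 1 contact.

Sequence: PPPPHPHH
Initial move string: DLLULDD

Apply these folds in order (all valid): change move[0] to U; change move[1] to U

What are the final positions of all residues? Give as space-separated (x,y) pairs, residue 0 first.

Answer: (0,0) (0,1) (0,2) (-1,2) (-1,3) (-2,3) (-2,2) (-2,1)

Derivation:
Initial moves: DLLULDD
Fold: move[0]->U => ULLULDD (positions: [(0, 0), (0, 1), (-1, 1), (-2, 1), (-2, 2), (-3, 2), (-3, 1), (-3, 0)])
Fold: move[1]->U => UULULDD (positions: [(0, 0), (0, 1), (0, 2), (-1, 2), (-1, 3), (-2, 3), (-2, 2), (-2, 1)])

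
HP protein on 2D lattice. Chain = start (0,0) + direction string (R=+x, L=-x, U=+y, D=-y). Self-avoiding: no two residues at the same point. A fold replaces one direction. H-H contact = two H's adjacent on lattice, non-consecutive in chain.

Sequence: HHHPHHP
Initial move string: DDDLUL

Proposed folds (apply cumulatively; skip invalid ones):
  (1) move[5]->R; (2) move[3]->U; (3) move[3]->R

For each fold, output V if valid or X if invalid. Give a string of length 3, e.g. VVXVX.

Initial: DDDLUL -> [(0, 0), (0, -1), (0, -2), (0, -3), (-1, -3), (-1, -2), (-2, -2)]
Fold 1: move[5]->R => DDDLUR INVALID (collision), skipped
Fold 2: move[3]->U => DDDUUL INVALID (collision), skipped
Fold 3: move[3]->R => DDDRUL INVALID (collision), skipped

Answer: XXX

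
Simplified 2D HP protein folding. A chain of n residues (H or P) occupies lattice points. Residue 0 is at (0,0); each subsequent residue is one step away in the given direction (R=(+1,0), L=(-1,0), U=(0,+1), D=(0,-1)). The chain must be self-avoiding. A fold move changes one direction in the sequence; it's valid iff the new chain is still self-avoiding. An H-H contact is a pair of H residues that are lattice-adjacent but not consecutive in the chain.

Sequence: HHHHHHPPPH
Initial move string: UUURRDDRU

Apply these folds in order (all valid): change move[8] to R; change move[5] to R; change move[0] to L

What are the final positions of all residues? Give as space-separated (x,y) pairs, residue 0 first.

Answer: (0,0) (-1,0) (-1,1) (-1,2) (0,2) (1,2) (2,2) (2,1) (3,1) (4,1)

Derivation:
Initial moves: UUURRDDRU
Fold: move[8]->R => UUURRDDRR (positions: [(0, 0), (0, 1), (0, 2), (0, 3), (1, 3), (2, 3), (2, 2), (2, 1), (3, 1), (4, 1)])
Fold: move[5]->R => UUURRRDRR (positions: [(0, 0), (0, 1), (0, 2), (0, 3), (1, 3), (2, 3), (3, 3), (3, 2), (4, 2), (5, 2)])
Fold: move[0]->L => LUURRRDRR (positions: [(0, 0), (-1, 0), (-1, 1), (-1, 2), (0, 2), (1, 2), (2, 2), (2, 1), (3, 1), (4, 1)])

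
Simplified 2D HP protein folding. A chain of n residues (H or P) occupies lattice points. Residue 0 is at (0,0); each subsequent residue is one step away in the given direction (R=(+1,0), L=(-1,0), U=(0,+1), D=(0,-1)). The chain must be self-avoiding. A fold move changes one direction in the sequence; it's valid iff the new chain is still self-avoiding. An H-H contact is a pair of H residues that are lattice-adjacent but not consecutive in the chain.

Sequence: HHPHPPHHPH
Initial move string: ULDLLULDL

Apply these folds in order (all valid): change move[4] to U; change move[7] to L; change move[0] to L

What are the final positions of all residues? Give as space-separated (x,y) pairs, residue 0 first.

Answer: (0,0) (-1,0) (-2,0) (-2,-1) (-3,-1) (-3,0) (-3,1) (-4,1) (-5,1) (-6,1)

Derivation:
Initial moves: ULDLLULDL
Fold: move[4]->U => ULDLUULDL (positions: [(0, 0), (0, 1), (-1, 1), (-1, 0), (-2, 0), (-2, 1), (-2, 2), (-3, 2), (-3, 1), (-4, 1)])
Fold: move[7]->L => ULDLUULLL (positions: [(0, 0), (0, 1), (-1, 1), (-1, 0), (-2, 0), (-2, 1), (-2, 2), (-3, 2), (-4, 2), (-5, 2)])
Fold: move[0]->L => LLDLUULLL (positions: [(0, 0), (-1, 0), (-2, 0), (-2, -1), (-3, -1), (-3, 0), (-3, 1), (-4, 1), (-5, 1), (-6, 1)])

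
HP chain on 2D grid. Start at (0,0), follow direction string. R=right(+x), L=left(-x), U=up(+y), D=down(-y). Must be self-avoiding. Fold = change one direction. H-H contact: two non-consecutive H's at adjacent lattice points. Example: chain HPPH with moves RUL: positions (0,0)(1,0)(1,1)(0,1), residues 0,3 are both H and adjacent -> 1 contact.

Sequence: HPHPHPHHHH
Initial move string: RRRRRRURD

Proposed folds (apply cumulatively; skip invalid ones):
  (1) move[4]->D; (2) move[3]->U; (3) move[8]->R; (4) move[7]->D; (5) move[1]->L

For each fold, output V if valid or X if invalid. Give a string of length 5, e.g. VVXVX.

Initial: RRRRRRURD -> [(0, 0), (1, 0), (2, 0), (3, 0), (4, 0), (5, 0), (6, 0), (6, 1), (7, 1), (7, 0)]
Fold 1: move[4]->D => RRRRDRURD VALID
Fold 2: move[3]->U => RRRUDRURD INVALID (collision), skipped
Fold 3: move[8]->R => RRRRDRURR VALID
Fold 4: move[7]->D => RRRRDRUDR INVALID (collision), skipped
Fold 5: move[1]->L => RLRRDRURR INVALID (collision), skipped

Answer: VXVXX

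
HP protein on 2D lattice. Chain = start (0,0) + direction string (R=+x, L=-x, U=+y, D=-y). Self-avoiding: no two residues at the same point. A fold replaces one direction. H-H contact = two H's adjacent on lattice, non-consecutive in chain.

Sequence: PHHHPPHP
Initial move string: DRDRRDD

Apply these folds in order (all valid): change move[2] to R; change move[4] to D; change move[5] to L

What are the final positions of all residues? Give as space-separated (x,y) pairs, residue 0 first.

Answer: (0,0) (0,-1) (1,-1) (2,-1) (3,-1) (3,-2) (2,-2) (2,-3)

Derivation:
Initial moves: DRDRRDD
Fold: move[2]->R => DRRRRDD (positions: [(0, 0), (0, -1), (1, -1), (2, -1), (3, -1), (4, -1), (4, -2), (4, -3)])
Fold: move[4]->D => DRRRDDD (positions: [(0, 0), (0, -1), (1, -1), (2, -1), (3, -1), (3, -2), (3, -3), (3, -4)])
Fold: move[5]->L => DRRRDLD (positions: [(0, 0), (0, -1), (1, -1), (2, -1), (3, -1), (3, -2), (2, -2), (2, -3)])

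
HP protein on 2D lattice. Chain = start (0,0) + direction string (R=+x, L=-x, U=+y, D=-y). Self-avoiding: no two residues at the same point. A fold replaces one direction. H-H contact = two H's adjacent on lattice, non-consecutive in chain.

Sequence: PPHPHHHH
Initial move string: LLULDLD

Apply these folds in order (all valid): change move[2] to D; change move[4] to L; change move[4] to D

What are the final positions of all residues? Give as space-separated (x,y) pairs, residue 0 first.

Initial moves: LLULDLD
Fold: move[2]->D => LLDLDLD (positions: [(0, 0), (-1, 0), (-2, 0), (-2, -1), (-3, -1), (-3, -2), (-4, -2), (-4, -3)])
Fold: move[4]->L => LLDLLLD (positions: [(0, 0), (-1, 0), (-2, 0), (-2, -1), (-3, -1), (-4, -1), (-5, -1), (-5, -2)])
Fold: move[4]->D => LLDLDLD (positions: [(0, 0), (-1, 0), (-2, 0), (-2, -1), (-3, -1), (-3, -2), (-4, -2), (-4, -3)])

Answer: (0,0) (-1,0) (-2,0) (-2,-1) (-3,-1) (-3,-2) (-4,-2) (-4,-3)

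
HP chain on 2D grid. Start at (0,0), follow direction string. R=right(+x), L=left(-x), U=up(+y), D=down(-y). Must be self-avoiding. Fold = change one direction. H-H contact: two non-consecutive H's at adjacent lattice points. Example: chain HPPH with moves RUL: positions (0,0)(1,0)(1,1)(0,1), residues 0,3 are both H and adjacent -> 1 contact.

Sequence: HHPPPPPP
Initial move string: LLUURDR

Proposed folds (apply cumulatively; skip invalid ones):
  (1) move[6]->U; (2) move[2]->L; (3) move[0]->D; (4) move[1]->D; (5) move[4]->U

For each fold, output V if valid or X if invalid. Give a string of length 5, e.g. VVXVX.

Initial: LLUURDR -> [(0, 0), (-1, 0), (-2, 0), (-2, 1), (-2, 2), (-1, 2), (-1, 1), (0, 1)]
Fold 1: move[6]->U => LLUURDU INVALID (collision), skipped
Fold 2: move[2]->L => LLLURDR INVALID (collision), skipped
Fold 3: move[0]->D => DLUURDR INVALID (collision), skipped
Fold 4: move[1]->D => LDUURDR INVALID (collision), skipped
Fold 5: move[4]->U => LLUUUDR INVALID (collision), skipped

Answer: XXXXX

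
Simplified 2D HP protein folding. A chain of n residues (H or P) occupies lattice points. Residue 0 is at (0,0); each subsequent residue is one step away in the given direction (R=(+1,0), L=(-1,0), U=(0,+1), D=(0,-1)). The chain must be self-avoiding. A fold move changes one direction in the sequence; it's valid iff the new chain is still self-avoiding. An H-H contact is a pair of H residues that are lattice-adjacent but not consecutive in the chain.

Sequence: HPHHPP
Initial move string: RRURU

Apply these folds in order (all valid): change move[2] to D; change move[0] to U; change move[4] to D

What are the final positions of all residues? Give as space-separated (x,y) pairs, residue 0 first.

Answer: (0,0) (0,1) (1,1) (1,0) (2,0) (2,-1)

Derivation:
Initial moves: RRURU
Fold: move[2]->D => RRDRU (positions: [(0, 0), (1, 0), (2, 0), (2, -1), (3, -1), (3, 0)])
Fold: move[0]->U => URDRU (positions: [(0, 0), (0, 1), (1, 1), (1, 0), (2, 0), (2, 1)])
Fold: move[4]->D => URDRD (positions: [(0, 0), (0, 1), (1, 1), (1, 0), (2, 0), (2, -1)])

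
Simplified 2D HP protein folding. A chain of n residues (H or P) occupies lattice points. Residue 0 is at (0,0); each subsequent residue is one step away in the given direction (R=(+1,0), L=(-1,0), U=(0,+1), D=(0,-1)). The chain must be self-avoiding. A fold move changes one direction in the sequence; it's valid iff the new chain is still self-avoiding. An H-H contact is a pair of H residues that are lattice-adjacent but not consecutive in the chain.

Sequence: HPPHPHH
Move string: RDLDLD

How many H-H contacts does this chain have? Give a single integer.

Positions: [(0, 0), (1, 0), (1, -1), (0, -1), (0, -2), (-1, -2), (-1, -3)]
H-H contact: residue 0 @(0,0) - residue 3 @(0, -1)

Answer: 1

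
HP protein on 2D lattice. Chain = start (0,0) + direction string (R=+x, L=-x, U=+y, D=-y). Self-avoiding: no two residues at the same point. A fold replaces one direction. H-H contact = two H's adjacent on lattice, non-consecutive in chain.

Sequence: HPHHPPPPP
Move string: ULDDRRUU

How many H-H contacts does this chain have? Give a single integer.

Positions: [(0, 0), (0, 1), (-1, 1), (-1, 0), (-1, -1), (0, -1), (1, -1), (1, 0), (1, 1)]
H-H contact: residue 0 @(0,0) - residue 3 @(-1, 0)

Answer: 1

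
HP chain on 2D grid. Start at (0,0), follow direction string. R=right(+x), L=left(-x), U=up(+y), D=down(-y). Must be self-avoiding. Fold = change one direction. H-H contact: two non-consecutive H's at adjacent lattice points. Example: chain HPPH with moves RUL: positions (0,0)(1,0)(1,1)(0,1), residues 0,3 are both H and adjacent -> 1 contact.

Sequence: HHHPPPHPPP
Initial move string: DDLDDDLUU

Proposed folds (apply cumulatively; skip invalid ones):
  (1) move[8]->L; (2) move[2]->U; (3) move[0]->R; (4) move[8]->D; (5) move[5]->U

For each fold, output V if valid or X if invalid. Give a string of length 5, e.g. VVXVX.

Answer: VXVXX

Derivation:
Initial: DDLDDDLUU -> [(0, 0), (0, -1), (0, -2), (-1, -2), (-1, -3), (-1, -4), (-1, -5), (-2, -5), (-2, -4), (-2, -3)]
Fold 1: move[8]->L => DDLDDDLUL VALID
Fold 2: move[2]->U => DDUDDDLUL INVALID (collision), skipped
Fold 3: move[0]->R => RDLDDDLUL VALID
Fold 4: move[8]->D => RDLDDDLUD INVALID (collision), skipped
Fold 5: move[5]->U => RDLDDULUL INVALID (collision), skipped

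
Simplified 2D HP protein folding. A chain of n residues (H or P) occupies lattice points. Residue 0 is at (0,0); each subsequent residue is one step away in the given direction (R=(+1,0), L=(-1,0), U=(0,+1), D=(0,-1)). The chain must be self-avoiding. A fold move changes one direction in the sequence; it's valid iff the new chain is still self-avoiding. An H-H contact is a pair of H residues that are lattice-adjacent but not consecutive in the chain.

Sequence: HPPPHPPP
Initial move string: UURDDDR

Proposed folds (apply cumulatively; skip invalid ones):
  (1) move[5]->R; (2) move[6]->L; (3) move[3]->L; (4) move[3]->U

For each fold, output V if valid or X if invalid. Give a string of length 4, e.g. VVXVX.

Answer: VXXX

Derivation:
Initial: UURDDDR -> [(0, 0), (0, 1), (0, 2), (1, 2), (1, 1), (1, 0), (1, -1), (2, -1)]
Fold 1: move[5]->R => UURDDRR VALID
Fold 2: move[6]->L => UURDDRL INVALID (collision), skipped
Fold 3: move[3]->L => UURLDRR INVALID (collision), skipped
Fold 4: move[3]->U => UURUDRR INVALID (collision), skipped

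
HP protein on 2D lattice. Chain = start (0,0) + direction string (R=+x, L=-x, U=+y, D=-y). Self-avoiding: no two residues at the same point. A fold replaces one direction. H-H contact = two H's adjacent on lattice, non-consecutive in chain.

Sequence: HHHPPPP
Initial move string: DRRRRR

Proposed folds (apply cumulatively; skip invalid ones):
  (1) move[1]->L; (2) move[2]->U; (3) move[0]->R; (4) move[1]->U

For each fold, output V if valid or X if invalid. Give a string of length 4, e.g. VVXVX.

Answer: XVVV

Derivation:
Initial: DRRRRR -> [(0, 0), (0, -1), (1, -1), (2, -1), (3, -1), (4, -1), (5, -1)]
Fold 1: move[1]->L => DLRRRR INVALID (collision), skipped
Fold 2: move[2]->U => DRURRR VALID
Fold 3: move[0]->R => RRURRR VALID
Fold 4: move[1]->U => RUURRR VALID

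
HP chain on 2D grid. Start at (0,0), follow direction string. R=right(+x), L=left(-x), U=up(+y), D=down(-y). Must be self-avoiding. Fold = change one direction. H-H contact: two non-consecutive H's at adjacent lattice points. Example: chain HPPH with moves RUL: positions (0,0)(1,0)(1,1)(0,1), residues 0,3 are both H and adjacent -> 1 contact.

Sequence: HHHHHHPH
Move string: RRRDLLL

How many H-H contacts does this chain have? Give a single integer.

Answer: 2

Derivation:
Positions: [(0, 0), (1, 0), (2, 0), (3, 0), (3, -1), (2, -1), (1, -1), (0, -1)]
H-H contact: residue 0 @(0,0) - residue 7 @(0, -1)
H-H contact: residue 2 @(2,0) - residue 5 @(2, -1)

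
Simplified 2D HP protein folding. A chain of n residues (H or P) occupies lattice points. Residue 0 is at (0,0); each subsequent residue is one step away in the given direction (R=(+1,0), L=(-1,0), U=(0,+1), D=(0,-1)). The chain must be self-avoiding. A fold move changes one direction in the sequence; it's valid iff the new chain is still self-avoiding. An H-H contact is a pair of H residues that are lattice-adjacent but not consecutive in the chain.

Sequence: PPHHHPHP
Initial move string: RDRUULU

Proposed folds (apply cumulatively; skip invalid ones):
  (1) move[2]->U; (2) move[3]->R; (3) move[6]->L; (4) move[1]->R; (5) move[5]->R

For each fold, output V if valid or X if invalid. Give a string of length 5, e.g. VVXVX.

Initial: RDRUULU -> [(0, 0), (1, 0), (1, -1), (2, -1), (2, 0), (2, 1), (1, 1), (1, 2)]
Fold 1: move[2]->U => RDUUULU INVALID (collision), skipped
Fold 2: move[3]->R => RDRRULU VALID
Fold 3: move[6]->L => RDRRULL INVALID (collision), skipped
Fold 4: move[1]->R => RRRRULU VALID
Fold 5: move[5]->R => RRRRURU VALID

Answer: XVXVV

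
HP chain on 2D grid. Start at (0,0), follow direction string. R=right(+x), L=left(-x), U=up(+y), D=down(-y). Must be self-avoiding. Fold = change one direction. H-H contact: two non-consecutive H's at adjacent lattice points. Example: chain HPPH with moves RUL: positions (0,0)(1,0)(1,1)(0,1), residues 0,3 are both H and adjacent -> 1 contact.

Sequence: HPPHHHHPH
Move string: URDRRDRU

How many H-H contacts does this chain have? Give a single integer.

Answer: 2

Derivation:
Positions: [(0, 0), (0, 1), (1, 1), (1, 0), (2, 0), (3, 0), (3, -1), (4, -1), (4, 0)]
H-H contact: residue 0 @(0,0) - residue 3 @(1, 0)
H-H contact: residue 5 @(3,0) - residue 8 @(4, 0)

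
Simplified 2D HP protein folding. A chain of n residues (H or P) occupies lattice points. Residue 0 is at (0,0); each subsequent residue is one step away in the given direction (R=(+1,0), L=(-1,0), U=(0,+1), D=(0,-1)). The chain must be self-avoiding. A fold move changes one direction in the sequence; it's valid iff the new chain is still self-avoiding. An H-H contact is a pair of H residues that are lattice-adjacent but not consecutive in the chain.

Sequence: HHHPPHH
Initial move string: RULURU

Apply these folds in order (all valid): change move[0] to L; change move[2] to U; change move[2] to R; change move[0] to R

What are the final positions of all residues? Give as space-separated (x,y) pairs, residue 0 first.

Initial moves: RULURU
Fold: move[0]->L => LULURU (positions: [(0, 0), (-1, 0), (-1, 1), (-2, 1), (-2, 2), (-1, 2), (-1, 3)])
Fold: move[2]->U => LUUURU (positions: [(0, 0), (-1, 0), (-1, 1), (-1, 2), (-1, 3), (0, 3), (0, 4)])
Fold: move[2]->R => LURURU (positions: [(0, 0), (-1, 0), (-1, 1), (0, 1), (0, 2), (1, 2), (1, 3)])
Fold: move[0]->R => RURURU (positions: [(0, 0), (1, 0), (1, 1), (2, 1), (2, 2), (3, 2), (3, 3)])

Answer: (0,0) (1,0) (1,1) (2,1) (2,2) (3,2) (3,3)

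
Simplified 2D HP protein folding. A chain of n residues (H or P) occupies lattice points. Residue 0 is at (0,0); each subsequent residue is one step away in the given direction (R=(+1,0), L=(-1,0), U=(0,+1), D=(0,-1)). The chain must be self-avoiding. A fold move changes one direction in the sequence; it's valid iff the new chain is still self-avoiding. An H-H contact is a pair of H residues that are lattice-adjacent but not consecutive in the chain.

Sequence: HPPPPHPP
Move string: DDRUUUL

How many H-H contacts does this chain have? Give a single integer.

Answer: 1

Derivation:
Positions: [(0, 0), (0, -1), (0, -2), (1, -2), (1, -1), (1, 0), (1, 1), (0, 1)]
H-H contact: residue 0 @(0,0) - residue 5 @(1, 0)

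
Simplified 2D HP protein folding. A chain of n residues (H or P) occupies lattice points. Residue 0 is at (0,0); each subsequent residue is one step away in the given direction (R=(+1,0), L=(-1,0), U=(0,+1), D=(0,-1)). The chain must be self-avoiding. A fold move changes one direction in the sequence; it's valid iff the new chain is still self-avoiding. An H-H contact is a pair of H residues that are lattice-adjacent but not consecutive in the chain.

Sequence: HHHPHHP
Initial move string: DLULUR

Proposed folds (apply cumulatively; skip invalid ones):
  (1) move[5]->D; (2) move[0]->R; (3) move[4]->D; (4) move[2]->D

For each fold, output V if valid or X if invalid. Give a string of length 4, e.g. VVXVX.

Initial: DLULUR -> [(0, 0), (0, -1), (-1, -1), (-1, 0), (-2, 0), (-2, 1), (-1, 1)]
Fold 1: move[5]->D => DLULUD INVALID (collision), skipped
Fold 2: move[0]->R => RLULUR INVALID (collision), skipped
Fold 3: move[4]->D => DLULDR INVALID (collision), skipped
Fold 4: move[2]->D => DLDLUR INVALID (collision), skipped

Answer: XXXX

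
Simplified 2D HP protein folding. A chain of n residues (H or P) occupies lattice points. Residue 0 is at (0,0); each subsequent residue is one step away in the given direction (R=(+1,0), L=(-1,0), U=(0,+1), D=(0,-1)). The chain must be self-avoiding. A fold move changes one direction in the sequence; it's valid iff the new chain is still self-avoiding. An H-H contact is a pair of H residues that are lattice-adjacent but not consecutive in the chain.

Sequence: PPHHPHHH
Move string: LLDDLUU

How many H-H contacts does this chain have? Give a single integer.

Answer: 2

Derivation:
Positions: [(0, 0), (-1, 0), (-2, 0), (-2, -1), (-2, -2), (-3, -2), (-3, -1), (-3, 0)]
H-H contact: residue 2 @(-2,0) - residue 7 @(-3, 0)
H-H contact: residue 3 @(-2,-1) - residue 6 @(-3, -1)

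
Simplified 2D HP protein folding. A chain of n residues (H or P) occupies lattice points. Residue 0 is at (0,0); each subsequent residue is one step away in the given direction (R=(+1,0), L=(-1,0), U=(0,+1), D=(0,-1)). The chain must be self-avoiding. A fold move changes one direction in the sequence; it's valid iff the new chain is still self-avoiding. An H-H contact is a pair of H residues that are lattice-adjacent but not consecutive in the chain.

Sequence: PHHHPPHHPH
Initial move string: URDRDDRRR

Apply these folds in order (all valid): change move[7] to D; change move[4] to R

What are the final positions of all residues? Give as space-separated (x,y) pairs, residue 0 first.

Answer: (0,0) (0,1) (1,1) (1,0) (2,0) (3,0) (3,-1) (4,-1) (4,-2) (5,-2)

Derivation:
Initial moves: URDRDDRRR
Fold: move[7]->D => URDRDDRDR (positions: [(0, 0), (0, 1), (1, 1), (1, 0), (2, 0), (2, -1), (2, -2), (3, -2), (3, -3), (4, -3)])
Fold: move[4]->R => URDRRDRDR (positions: [(0, 0), (0, 1), (1, 1), (1, 0), (2, 0), (3, 0), (3, -1), (4, -1), (4, -2), (5, -2)])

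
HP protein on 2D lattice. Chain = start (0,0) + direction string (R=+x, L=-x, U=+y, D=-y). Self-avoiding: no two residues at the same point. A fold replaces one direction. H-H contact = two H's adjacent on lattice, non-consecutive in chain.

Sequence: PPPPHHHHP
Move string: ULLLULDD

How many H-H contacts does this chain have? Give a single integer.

Positions: [(0, 0), (0, 1), (-1, 1), (-2, 1), (-3, 1), (-3, 2), (-4, 2), (-4, 1), (-4, 0)]
H-H contact: residue 4 @(-3,1) - residue 7 @(-4, 1)

Answer: 1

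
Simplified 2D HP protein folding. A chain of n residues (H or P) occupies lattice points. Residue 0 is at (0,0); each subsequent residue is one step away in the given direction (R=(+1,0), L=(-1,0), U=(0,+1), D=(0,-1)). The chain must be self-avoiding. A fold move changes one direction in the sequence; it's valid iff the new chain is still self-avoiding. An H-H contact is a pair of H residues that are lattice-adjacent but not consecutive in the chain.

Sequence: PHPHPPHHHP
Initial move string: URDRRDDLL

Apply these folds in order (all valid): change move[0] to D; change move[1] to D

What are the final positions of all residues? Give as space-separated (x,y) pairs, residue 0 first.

Initial moves: URDRRDDLL
Fold: move[0]->D => DRDRRDDLL (positions: [(0, 0), (0, -1), (1, -1), (1, -2), (2, -2), (3, -2), (3, -3), (3, -4), (2, -4), (1, -4)])
Fold: move[1]->D => DDDRRDDLL (positions: [(0, 0), (0, -1), (0, -2), (0, -3), (1, -3), (2, -3), (2, -4), (2, -5), (1, -5), (0, -5)])

Answer: (0,0) (0,-1) (0,-2) (0,-3) (1,-3) (2,-3) (2,-4) (2,-5) (1,-5) (0,-5)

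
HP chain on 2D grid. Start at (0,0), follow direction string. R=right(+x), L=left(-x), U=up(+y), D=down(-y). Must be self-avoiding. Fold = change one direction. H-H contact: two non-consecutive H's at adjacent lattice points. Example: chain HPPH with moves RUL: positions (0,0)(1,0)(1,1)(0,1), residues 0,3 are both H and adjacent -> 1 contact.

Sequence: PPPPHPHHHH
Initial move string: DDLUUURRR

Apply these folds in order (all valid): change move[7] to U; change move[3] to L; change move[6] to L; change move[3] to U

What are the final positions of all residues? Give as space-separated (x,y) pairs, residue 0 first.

Initial moves: DDLUUURRR
Fold: move[7]->U => DDLUUURUR (positions: [(0, 0), (0, -1), (0, -2), (-1, -2), (-1, -1), (-1, 0), (-1, 1), (0, 1), (0, 2), (1, 2)])
Fold: move[3]->L => DDLLUURUR (positions: [(0, 0), (0, -1), (0, -2), (-1, -2), (-2, -2), (-2, -1), (-2, 0), (-1, 0), (-1, 1), (0, 1)])
Fold: move[6]->L => DDLLUULUR (positions: [(0, 0), (0, -1), (0, -2), (-1, -2), (-2, -2), (-2, -1), (-2, 0), (-3, 0), (-3, 1), (-2, 1)])
Fold: move[3]->U => DDLUUULUR (positions: [(0, 0), (0, -1), (0, -2), (-1, -2), (-1, -1), (-1, 0), (-1, 1), (-2, 1), (-2, 2), (-1, 2)])

Answer: (0,0) (0,-1) (0,-2) (-1,-2) (-1,-1) (-1,0) (-1,1) (-2,1) (-2,2) (-1,2)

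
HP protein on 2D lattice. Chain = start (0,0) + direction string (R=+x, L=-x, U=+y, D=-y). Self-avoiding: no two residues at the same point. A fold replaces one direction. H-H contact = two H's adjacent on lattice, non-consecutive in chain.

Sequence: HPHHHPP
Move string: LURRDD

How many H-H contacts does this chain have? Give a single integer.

Positions: [(0, 0), (-1, 0), (-1, 1), (0, 1), (1, 1), (1, 0), (1, -1)]
H-H contact: residue 0 @(0,0) - residue 3 @(0, 1)

Answer: 1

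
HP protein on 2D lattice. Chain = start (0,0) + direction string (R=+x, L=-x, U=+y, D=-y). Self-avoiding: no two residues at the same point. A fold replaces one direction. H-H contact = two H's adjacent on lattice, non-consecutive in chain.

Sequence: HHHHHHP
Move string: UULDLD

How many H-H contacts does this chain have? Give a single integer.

Answer: 1

Derivation:
Positions: [(0, 0), (0, 1), (0, 2), (-1, 2), (-1, 1), (-2, 1), (-2, 0)]
H-H contact: residue 1 @(0,1) - residue 4 @(-1, 1)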